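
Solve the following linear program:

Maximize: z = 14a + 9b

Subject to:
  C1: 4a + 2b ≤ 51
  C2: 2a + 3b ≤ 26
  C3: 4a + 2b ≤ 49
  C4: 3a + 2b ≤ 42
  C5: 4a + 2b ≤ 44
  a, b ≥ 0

Evaluate the objective at each vertex of the feasible region:
  z(0, 0) = 0
  z(11, 0) = 154
  z(10, 2) = 158  ←
  z(0, 8.667) = 78
The maximum is at a = 10, b = 2.

a = 10, b = 2, z = 158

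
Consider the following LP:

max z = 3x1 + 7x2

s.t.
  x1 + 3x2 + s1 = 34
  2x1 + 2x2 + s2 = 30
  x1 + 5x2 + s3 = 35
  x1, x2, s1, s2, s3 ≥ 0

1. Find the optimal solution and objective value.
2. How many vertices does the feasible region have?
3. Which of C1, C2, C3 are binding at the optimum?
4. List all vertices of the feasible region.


1. x1 = 10, x2 = 5, z = 65
2. 4
3. C2, C3
4. (0, 0), (15, 0), (10, 5), (0, 7)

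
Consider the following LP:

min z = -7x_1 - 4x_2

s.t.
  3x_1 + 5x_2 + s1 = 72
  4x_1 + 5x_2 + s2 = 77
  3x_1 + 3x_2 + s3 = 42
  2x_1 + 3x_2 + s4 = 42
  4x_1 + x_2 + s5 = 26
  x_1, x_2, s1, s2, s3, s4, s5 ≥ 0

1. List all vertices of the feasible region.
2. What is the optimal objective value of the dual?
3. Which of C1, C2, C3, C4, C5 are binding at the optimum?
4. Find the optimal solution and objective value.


1. (0, 0), (6.5, 0), (4, 10), (0, 14)
2. -68
3. C3, C5
4. x_1 = 4, x_2 = 10, z = -68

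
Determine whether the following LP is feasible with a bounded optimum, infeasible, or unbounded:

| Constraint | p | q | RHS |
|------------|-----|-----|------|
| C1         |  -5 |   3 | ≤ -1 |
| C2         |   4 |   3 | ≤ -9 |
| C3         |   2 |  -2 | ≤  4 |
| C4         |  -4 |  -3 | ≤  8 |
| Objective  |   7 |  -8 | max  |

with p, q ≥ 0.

Infeasible (no feasible solution exists)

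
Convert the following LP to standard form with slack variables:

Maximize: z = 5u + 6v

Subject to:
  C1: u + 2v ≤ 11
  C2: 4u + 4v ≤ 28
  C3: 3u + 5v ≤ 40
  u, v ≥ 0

max z = 5u + 6v

s.t.
  u + 2v + s1 = 11
  4u + 4v + s2 = 28
  3u + 5v + s3 = 40
  u, v, s1, s2, s3 ≥ 0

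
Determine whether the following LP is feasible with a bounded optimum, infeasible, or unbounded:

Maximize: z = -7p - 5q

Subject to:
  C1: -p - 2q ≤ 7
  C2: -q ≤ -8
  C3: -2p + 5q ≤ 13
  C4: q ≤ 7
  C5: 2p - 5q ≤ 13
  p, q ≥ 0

Infeasible (no feasible solution exists)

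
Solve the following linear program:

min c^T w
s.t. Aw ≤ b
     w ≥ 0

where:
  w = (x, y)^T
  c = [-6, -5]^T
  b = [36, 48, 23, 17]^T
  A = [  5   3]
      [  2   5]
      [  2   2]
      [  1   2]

Evaluate the objective at each vertex of the feasible region:
  z(0, 0) = 0
  z(7.2, 0) = -43.2
  z(3, 7) = -53  ←
  z(0, 8.5) = -42.5
The minimum is at x = 3, y = 7.

x = 3, y = 7, z = -53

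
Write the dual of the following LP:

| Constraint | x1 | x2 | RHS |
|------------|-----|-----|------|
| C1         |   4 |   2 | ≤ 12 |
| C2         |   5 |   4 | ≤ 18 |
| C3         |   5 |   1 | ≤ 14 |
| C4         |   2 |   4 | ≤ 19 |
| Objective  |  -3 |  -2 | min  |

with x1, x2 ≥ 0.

Primal min cᵀx s.t. Ax ≤ b, x ≥ 0  →  Dual max −bᵀy s.t. Aᵀy ≥ −c, y ≥ 0.

Maximize: z = -12y1 - 18y2 - 14y3 - 19y4

Subject to:
  4y1 + 5y2 + 5y3 + 2y4 ≥ 3
  2y1 + 4y2 + y3 + 4y4 ≥ 2
  y1, y2, y3, y4 ≥ 0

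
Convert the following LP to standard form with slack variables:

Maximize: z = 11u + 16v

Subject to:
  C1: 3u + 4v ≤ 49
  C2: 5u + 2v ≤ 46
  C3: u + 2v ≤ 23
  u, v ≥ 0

max z = 11u + 16v

s.t.
  3u + 4v + s1 = 49
  5u + 2v + s2 = 46
  u + 2v + s3 = 23
  u, v, s1, s2, s3 ≥ 0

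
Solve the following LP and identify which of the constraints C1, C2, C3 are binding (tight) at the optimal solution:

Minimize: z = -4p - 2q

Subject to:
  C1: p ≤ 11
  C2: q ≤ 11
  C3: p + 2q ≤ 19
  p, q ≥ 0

At p = 11, q = 4, compute slack b - a·x for each constraint:
  C1: 11 − 11 = 0  (binding)
  C2: 11 − 4 = 7  (slack)
  C3: 19 − 19 = 0  (binding)

Optimal: p = 11, q = 4
Binding: C1, C3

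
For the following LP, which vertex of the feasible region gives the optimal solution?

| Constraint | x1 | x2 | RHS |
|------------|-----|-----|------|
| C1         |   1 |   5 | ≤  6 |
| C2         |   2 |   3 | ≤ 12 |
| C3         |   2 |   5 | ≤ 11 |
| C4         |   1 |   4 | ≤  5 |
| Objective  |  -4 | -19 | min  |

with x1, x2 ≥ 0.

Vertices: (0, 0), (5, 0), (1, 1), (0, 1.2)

Evaluate the objective at each vertex of the feasible region:
  z(0, 0) = 0
  z(5, 0) = -20
  z(1, 1) = -23  ←
  z(0, 1.2) = -22.8
The minimum is at x1 = 1, x2 = 1.

(1, 1)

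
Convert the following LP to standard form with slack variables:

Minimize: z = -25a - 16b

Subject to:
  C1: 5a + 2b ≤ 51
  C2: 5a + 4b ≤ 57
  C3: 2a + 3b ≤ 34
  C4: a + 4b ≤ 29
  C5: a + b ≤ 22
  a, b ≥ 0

min z = -25a - 16b

s.t.
  5a + 2b + s1 = 51
  5a + 4b + s2 = 57
  2a + 3b + s3 = 34
  a + 4b + s4 = 29
  a + b + s5 = 22
  a, b, s1, s2, s3, s4, s5 ≥ 0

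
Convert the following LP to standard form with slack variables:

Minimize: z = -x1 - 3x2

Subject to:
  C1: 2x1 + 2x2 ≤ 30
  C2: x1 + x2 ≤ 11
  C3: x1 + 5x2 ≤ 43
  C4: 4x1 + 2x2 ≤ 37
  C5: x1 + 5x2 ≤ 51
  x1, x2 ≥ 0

min z = -x1 - 3x2

s.t.
  2x1 + 2x2 + s1 = 30
  x1 + x2 + s2 = 11
  x1 + 5x2 + s3 = 43
  4x1 + 2x2 + s4 = 37
  x1 + 5x2 + s5 = 51
  x1, x2, s1, s2, s3, s4, s5 ≥ 0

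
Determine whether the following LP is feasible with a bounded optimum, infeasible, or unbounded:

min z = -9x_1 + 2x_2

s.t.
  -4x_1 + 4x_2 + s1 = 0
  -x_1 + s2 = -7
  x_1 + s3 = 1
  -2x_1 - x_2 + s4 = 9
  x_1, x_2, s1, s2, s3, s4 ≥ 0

Infeasible (no feasible solution exists)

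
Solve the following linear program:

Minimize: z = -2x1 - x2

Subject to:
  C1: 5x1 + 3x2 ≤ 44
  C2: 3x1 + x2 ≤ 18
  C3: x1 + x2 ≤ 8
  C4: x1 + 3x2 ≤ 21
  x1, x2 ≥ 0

Evaluate the objective at each vertex of the feasible region:
  z(0, 0) = 0
  z(6, 0) = -12
  z(5, 3) = -13  ←
  z(1.5, 6.5) = -9.5
  z(0, 7) = -7
The minimum is at x1 = 5, x2 = 3.

x1 = 5, x2 = 3, z = -13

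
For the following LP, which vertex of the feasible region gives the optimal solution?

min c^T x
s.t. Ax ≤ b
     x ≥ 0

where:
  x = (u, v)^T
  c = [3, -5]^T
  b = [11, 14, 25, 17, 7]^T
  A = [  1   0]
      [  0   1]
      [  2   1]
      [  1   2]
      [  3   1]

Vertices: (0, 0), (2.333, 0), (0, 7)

Evaluate the objective at each vertex of the feasible region:
  z(0, 0) = 0
  z(2.333, 0) = 7
  z(0, 7) = -35  ←
The minimum is at u = 0, v = 7.

(0, 7)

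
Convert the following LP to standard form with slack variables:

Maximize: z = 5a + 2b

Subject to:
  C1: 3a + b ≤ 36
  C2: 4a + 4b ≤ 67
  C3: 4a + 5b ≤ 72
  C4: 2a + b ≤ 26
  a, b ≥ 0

max z = 5a + 2b

s.t.
  3a + b + s1 = 36
  4a + 4b + s2 = 67
  4a + 5b + s3 = 72
  2a + b + s4 = 26
  a, b, s1, s2, s3, s4 ≥ 0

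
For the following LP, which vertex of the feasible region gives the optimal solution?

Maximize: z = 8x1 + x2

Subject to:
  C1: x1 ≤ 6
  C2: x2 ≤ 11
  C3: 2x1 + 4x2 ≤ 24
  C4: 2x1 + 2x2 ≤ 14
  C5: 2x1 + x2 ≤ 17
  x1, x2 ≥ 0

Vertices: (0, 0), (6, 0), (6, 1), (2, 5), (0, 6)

Evaluate the objective at each vertex of the feasible region:
  z(0, 0) = 0
  z(6, 0) = 48
  z(6, 1) = 49  ←
  z(2, 5) = 21
  z(0, 6) = 6
The maximum is at x1 = 6, x2 = 1.

(6, 1)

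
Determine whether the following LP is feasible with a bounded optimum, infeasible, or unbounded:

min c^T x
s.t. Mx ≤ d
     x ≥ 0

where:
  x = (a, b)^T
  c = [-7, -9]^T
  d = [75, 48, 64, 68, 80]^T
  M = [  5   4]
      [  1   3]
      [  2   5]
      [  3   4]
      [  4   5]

Feasible with a bounded optimal solution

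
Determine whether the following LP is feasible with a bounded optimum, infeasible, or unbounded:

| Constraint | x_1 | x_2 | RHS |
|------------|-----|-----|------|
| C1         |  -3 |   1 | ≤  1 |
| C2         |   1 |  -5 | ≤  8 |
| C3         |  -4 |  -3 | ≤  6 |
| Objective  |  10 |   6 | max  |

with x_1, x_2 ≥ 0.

Unbounded (objective can increase without bound)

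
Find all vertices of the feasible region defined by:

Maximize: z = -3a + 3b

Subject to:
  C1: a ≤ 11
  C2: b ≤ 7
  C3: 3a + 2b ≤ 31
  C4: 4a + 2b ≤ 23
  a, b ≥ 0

(0, 0), (5.75, 0), (2.25, 7), (0, 7)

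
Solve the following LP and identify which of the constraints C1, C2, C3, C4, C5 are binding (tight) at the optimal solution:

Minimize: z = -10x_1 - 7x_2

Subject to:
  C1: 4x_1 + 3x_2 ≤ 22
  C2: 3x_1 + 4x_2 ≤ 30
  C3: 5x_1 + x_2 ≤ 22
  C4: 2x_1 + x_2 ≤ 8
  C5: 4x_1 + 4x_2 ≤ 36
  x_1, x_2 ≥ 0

At x_1 = 1, x_2 = 6, compute slack b - a·x for each constraint:
  C1: 22 − 22 = 0  (binding)
  C2: 30 − 27 = 3  (slack)
  C3: 22 − 11 = 11  (slack)
  C4: 8 − 8 = 0  (binding)
  C5: 36 − 28 = 8  (slack)

Optimal: x_1 = 1, x_2 = 6
Binding: C1, C4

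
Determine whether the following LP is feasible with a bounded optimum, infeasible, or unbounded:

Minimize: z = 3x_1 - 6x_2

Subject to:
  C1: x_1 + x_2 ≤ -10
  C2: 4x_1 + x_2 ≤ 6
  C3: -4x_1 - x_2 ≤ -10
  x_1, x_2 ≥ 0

Infeasible (no feasible solution exists)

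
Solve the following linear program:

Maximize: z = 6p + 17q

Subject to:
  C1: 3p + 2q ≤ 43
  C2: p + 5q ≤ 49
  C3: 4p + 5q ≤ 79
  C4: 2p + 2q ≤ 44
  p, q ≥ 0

Evaluate the objective at each vertex of the feasible region:
  z(0, 0) = 0
  z(14.33, 0) = 86
  z(9, 8) = 190  ←
  z(0, 9.8) = 166.6
The maximum is at p = 9, q = 8.

p = 9, q = 8, z = 190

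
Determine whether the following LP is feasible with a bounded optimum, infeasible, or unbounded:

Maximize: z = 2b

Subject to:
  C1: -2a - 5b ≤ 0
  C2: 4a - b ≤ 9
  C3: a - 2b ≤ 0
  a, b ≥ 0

Unbounded (objective can increase without bound)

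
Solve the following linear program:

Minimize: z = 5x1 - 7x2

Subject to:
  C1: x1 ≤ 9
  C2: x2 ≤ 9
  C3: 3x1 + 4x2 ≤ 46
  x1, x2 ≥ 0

Evaluate the objective at each vertex of the feasible region:
  z(0, 0) = 0
  z(9, 0) = 45
  z(9, 4.75) = 11.75
  z(3.333, 9) = -46.33
  z(0, 9) = -63  ←
The minimum is at x1 = 0, x2 = 9.

x1 = 0, x2 = 9, z = -63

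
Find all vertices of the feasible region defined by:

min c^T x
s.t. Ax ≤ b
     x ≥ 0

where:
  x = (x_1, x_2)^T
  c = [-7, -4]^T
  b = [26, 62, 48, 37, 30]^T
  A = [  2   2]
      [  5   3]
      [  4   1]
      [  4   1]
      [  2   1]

(0, 0), (9.25, 0), (8, 5), (0, 13)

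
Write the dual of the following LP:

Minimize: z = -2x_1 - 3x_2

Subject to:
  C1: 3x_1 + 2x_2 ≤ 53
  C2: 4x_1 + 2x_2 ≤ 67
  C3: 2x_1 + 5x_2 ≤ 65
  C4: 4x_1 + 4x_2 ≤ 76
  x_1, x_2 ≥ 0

Primal min cᵀx s.t. Ax ≤ b, x ≥ 0  →  Dual max −bᵀy s.t. Aᵀy ≥ −c, y ≥ 0.

Maximize: z = -53y1 - 67y2 - 65y3 - 76y4

Subject to:
  3y1 + 4y2 + 2y3 + 4y4 ≥ 2
  2y1 + 2y2 + 5y3 + 4y4 ≥ 3
  y1, y2, y3, y4 ≥ 0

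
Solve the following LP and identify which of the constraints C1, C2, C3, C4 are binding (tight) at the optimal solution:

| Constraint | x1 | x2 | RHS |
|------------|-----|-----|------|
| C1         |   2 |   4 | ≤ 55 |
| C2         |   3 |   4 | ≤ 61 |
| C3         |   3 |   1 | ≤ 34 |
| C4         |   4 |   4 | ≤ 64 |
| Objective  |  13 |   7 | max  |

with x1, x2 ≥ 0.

At x1 = 9, x2 = 7, compute slack b - a·x for each constraint:
  C1: 55 − 46 = 9  (slack)
  C2: 61 − 55 = 6  (slack)
  C3: 34 − 34 = 0  (binding)
  C4: 64 − 64 = 0  (binding)

Optimal: x1 = 9, x2 = 7
Binding: C3, C4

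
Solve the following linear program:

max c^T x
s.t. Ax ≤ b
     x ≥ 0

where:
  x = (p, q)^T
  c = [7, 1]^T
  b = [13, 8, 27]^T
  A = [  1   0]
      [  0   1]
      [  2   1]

Evaluate the objective at each vertex of the feasible region:
  z(0, 0) = 0
  z(13, 0) = 91
  z(13, 1) = 92  ←
  z(9.5, 8) = 74.5
  z(0, 8) = 8
The maximum is at p = 13, q = 1.

p = 13, q = 1, z = 92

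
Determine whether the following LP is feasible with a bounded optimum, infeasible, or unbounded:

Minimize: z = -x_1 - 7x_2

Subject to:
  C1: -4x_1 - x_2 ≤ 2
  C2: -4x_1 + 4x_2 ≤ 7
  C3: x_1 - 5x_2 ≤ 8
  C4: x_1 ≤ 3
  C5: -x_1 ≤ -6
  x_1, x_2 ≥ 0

Infeasible (no feasible solution exists)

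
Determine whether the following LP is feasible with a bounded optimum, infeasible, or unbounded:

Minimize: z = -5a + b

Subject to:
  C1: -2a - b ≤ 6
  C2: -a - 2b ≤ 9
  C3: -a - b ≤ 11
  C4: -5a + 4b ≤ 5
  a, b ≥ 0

Unbounded (objective can decrease without bound)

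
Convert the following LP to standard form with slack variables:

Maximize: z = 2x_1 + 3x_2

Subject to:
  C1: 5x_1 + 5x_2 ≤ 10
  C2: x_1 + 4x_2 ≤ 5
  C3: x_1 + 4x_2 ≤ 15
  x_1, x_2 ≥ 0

max z = 2x_1 + 3x_2

s.t.
  5x_1 + 5x_2 + s1 = 10
  x_1 + 4x_2 + s2 = 5
  x_1 + 4x_2 + s3 = 15
  x_1, x_2, s1, s2, s3 ≥ 0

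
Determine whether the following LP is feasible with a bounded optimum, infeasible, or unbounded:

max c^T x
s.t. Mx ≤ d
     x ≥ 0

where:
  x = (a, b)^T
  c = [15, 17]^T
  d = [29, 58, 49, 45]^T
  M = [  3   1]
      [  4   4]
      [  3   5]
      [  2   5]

Feasible with a bounded optimal solution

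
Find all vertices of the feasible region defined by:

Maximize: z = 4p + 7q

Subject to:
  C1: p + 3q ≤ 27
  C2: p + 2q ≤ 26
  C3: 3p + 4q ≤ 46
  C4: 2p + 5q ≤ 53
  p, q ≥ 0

(0, 0), (15.33, 0), (6, 7), (0, 9)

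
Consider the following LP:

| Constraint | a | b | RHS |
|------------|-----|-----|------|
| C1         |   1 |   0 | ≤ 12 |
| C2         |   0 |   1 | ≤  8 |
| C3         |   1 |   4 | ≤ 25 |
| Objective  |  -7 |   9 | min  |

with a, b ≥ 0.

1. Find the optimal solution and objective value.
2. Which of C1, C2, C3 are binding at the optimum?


1. a = 12, b = 0, z = -84
2. C1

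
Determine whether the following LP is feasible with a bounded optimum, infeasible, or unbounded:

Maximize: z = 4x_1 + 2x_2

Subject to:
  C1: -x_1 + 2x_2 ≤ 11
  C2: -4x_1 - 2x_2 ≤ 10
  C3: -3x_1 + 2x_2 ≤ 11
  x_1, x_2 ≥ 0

Unbounded (objective can increase without bound)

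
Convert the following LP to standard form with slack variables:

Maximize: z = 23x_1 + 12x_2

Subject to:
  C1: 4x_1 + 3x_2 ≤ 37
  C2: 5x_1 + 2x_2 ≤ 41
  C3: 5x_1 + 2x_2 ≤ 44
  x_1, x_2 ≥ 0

max z = 23x_1 + 12x_2

s.t.
  4x_1 + 3x_2 + s1 = 37
  5x_1 + 2x_2 + s2 = 41
  5x_1 + 2x_2 + s3 = 44
  x_1, x_2, s1, s2, s3 ≥ 0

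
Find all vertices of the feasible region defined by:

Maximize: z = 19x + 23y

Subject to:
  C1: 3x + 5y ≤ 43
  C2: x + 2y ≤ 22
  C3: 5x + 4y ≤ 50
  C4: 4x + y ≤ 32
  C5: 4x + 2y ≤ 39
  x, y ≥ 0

(0, 0), (8, 0), (7.091, 3.636), (6, 5), (0, 8.6)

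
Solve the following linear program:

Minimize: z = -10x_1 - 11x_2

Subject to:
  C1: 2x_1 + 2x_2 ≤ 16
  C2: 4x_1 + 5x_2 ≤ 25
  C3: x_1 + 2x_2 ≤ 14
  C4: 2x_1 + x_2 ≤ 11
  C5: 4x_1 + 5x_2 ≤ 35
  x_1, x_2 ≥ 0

Evaluate the objective at each vertex of the feasible region:
  z(0, 0) = 0
  z(5.5, 0) = -55
  z(5, 1) = -61  ←
  z(0, 5) = -55
The minimum is at x_1 = 5, x_2 = 1.

x_1 = 5, x_2 = 1, z = -61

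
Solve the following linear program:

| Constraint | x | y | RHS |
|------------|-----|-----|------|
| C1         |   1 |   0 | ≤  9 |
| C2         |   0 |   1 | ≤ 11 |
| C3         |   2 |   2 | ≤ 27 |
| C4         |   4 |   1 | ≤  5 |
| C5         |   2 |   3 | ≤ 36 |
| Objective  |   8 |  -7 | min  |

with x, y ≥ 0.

Evaluate the objective at each vertex of the feasible region:
  z(0, 0) = 0
  z(1.25, 0) = 10
  z(0, 5) = -35  ←
The minimum is at x = 0, y = 5.

x = 0, y = 5, z = -35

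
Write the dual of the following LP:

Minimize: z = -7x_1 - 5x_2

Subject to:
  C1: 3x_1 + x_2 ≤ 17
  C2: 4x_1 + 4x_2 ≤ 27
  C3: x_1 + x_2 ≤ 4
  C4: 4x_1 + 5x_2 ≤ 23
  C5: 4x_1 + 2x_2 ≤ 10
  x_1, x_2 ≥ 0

Primal min cᵀx s.t. Ax ≤ b, x ≥ 0  →  Dual max −bᵀy s.t. Aᵀy ≥ −c, y ≥ 0.

Maximize: z = -17y1 - 27y2 - 4y3 - 23y4 - 10y5

Subject to:
  3y1 + 4y2 + y3 + 4y4 + 4y5 ≥ 7
  y1 + 4y2 + y3 + 5y4 + 2y5 ≥ 5
  y1, y2, y3, y4, y5 ≥ 0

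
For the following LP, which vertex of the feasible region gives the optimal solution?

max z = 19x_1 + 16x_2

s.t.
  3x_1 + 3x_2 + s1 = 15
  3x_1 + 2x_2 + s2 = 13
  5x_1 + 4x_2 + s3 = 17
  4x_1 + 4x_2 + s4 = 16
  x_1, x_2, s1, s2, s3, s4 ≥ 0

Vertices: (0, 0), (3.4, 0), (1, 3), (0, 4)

Evaluate the objective at each vertex of the feasible region:
  z(0, 0) = 0
  z(3.4, 0) = 64.6
  z(1, 3) = 67  ←
  z(0, 4) = 64
The maximum is at x_1 = 1, x_2 = 3.

(1, 3)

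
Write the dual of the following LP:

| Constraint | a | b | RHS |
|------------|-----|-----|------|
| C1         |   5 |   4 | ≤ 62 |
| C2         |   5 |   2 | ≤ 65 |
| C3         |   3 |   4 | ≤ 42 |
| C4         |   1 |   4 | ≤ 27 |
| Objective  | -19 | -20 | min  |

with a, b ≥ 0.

Primal min cᵀx s.t. Ax ≤ b, x ≥ 0  →  Dual max −bᵀy s.t. Aᵀy ≥ −c, y ≥ 0.

Maximize: z = -62y1 - 65y2 - 42y3 - 27y4

Subject to:
  5y1 + 5y2 + 3y3 + y4 ≥ 19
  4y1 + 2y2 + 4y3 + 4y4 ≥ 20
  y1, y2, y3, y4 ≥ 0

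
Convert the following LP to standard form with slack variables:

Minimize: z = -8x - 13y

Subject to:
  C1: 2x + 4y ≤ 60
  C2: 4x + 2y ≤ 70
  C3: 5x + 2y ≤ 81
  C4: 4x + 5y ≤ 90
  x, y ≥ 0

min z = -8x - 13y

s.t.
  2x + 4y + s1 = 60
  4x + 2y + s2 = 70
  5x + 2y + s3 = 81
  4x + 5y + s4 = 90
  x, y, s1, s2, s3, s4 ≥ 0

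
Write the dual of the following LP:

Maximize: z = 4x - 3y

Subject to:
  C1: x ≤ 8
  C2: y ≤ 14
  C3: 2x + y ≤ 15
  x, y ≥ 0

Primal max cᵀx s.t. Ax ≤ b, x ≥ 0  →  Dual min bᵀy s.t. Aᵀy ≥ c, y ≥ 0.

Minimize: z = 8y1 + 14y2 + 15y3

Subject to:
  y1 + 2y3 ≥ 4
  y2 + y3 ≥ -3
  y1, y2, y3 ≥ 0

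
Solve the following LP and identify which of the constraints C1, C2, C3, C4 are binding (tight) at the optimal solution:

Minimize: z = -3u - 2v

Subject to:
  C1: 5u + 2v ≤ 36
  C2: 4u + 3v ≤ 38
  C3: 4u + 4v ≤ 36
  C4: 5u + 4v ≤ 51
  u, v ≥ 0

At u = 6, v = 3, compute slack b - a·x for each constraint:
  C1: 36 − 36 = 0  (binding)
  C2: 38 − 33 = 5  (slack)
  C3: 36 − 36 = 0  (binding)
  C4: 51 − 42 = 9  (slack)

Optimal: u = 6, v = 3
Binding: C1, C3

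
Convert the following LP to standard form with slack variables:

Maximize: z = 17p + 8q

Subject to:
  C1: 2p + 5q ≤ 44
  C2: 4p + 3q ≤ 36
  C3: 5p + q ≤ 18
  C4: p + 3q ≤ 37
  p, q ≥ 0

max z = 17p + 8q

s.t.
  2p + 5q + s1 = 44
  4p + 3q + s2 = 36
  5p + q + s3 = 18
  p + 3q + s4 = 37
  p, q, s1, s2, s3, s4 ≥ 0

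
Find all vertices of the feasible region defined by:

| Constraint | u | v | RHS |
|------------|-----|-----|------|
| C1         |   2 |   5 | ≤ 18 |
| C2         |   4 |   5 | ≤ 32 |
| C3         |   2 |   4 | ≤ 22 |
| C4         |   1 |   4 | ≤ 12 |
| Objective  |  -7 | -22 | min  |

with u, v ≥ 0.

(0, 0), (8, 0), (7, 0.8), (4, 2), (0, 3)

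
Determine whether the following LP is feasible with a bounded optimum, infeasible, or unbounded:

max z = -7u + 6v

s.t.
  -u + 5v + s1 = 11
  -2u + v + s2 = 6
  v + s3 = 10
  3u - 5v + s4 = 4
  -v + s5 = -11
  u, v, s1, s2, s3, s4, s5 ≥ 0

Infeasible (no feasible solution exists)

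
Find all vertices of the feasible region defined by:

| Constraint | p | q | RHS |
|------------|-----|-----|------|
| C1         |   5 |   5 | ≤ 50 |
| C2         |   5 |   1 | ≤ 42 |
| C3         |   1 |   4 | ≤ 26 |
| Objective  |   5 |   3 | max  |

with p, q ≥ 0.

(0, 0), (8.4, 0), (8, 2), (4.667, 5.333), (0, 6.5)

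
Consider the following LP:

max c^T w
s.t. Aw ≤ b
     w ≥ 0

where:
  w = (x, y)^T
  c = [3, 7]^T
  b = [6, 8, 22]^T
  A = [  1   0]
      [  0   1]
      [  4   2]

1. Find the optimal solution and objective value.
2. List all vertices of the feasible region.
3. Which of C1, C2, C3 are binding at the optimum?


1. x = 1.5, y = 8, z = 60.5
2. (0, 0), (5.5, 0), (1.5, 8), (0, 8)
3. C2, C3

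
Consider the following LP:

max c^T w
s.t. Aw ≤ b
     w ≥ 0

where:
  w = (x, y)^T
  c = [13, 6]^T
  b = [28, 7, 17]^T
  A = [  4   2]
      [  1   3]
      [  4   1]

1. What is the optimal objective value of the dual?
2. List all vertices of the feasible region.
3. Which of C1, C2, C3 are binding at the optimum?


1. 58
2. (0, 0), (4.25, 0), (4, 1), (0, 2.333)
3. C2, C3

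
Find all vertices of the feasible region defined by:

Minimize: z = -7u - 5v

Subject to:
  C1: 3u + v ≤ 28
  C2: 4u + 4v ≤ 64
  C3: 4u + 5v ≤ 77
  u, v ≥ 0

(0, 0), (9.333, 0), (6, 10), (3, 13), (0, 15.4)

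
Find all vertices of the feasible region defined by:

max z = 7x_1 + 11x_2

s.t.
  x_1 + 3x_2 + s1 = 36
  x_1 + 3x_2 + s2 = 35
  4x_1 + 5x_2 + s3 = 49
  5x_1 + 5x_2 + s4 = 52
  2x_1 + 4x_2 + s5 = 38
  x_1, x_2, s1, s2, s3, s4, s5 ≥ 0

(0, 0), (10.4, 0), (3, 7.4), (1, 9), (0, 9.5)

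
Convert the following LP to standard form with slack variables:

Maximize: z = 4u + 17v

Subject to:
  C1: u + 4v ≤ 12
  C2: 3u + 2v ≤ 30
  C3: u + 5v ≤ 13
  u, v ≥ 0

max z = 4u + 17v

s.t.
  u + 4v + s1 = 12
  3u + 2v + s2 = 30
  u + 5v + s3 = 13
  u, v, s1, s2, s3 ≥ 0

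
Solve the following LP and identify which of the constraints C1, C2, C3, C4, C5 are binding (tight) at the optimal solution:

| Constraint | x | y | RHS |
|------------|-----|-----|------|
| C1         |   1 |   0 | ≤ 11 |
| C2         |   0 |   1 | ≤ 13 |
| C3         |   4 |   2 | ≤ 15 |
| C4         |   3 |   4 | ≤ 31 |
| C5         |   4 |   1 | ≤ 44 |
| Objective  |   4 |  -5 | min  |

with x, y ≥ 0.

At x = 0, y = 7.5, compute slack b - a·x for each constraint:
  C1: 11 − 0 = 11  (slack)
  C2: 13 − 7.5 = 5.5  (slack)
  C3: 15 − 15 = 0  (binding)
  C4: 31 − 30 = 1  (slack)
  C5: 44 − 7.5 = 36.5  (slack)

Optimal: x = 0, y = 7.5
Binding: C3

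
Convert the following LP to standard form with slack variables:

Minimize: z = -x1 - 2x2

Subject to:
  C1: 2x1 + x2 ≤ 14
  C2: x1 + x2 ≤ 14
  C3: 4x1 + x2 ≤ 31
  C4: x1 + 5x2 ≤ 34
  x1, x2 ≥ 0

min z = -x1 - 2x2

s.t.
  2x1 + x2 + s1 = 14
  x1 + x2 + s2 = 14
  4x1 + x2 + s3 = 31
  x1 + 5x2 + s4 = 34
  x1, x2, s1, s2, s3, s4 ≥ 0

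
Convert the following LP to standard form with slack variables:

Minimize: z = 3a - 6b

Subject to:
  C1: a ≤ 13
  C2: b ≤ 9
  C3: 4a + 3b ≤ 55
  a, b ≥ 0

min z = 3a - 6b

s.t.
  a + s1 = 13
  b + s2 = 9
  4a + 3b + s3 = 55
  a, b, s1, s2, s3 ≥ 0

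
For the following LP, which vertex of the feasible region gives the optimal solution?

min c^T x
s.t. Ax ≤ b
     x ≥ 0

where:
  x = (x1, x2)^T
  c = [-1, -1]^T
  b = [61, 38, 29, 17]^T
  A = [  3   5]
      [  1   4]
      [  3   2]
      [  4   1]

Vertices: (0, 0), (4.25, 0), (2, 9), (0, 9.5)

Evaluate the objective at each vertex of the feasible region:
  z(0, 0) = 0
  z(4.25, 0) = -4.25
  z(2, 9) = -11  ←
  z(0, 9.5) = -9.5
The minimum is at x1 = 2, x2 = 9.

(2, 9)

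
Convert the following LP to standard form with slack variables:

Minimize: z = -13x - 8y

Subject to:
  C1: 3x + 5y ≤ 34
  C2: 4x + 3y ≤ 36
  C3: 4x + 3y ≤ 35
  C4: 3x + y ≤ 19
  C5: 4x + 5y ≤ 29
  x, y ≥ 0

min z = -13x - 8y

s.t.
  3x + 5y + s1 = 34
  4x + 3y + s2 = 36
  4x + 3y + s3 = 35
  3x + y + s4 = 19
  4x + 5y + s5 = 29
  x, y, s1, s2, s3, s4, s5 ≥ 0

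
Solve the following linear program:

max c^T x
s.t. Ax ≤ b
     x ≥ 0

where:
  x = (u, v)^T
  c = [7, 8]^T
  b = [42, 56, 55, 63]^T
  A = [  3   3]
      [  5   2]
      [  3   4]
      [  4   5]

Evaluate the objective at each vertex of the feasible region:
  z(0, 0) = 0
  z(11.2, 0) = 78.4
  z(9.333, 4.667) = 102.7
  z(7, 7) = 105  ←
  z(0, 12.6) = 100.8
The maximum is at u = 7, v = 7.

u = 7, v = 7, z = 105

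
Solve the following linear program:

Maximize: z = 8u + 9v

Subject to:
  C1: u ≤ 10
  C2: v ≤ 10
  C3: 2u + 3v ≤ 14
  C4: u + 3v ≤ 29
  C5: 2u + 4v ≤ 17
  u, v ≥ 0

Evaluate the objective at each vertex of the feasible region:
  z(0, 0) = 0
  z(7, 0) = 56  ←
  z(2.5, 3) = 47
  z(0, 4.25) = 38.25
The maximum is at u = 7, v = 0.

u = 7, v = 0, z = 56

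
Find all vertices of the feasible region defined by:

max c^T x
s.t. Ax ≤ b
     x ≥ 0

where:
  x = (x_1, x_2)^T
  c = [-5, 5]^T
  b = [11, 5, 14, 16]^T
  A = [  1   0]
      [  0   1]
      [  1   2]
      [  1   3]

(0, 0), (11, 0), (11, 1.5), (10, 2), (1, 5), (0, 5)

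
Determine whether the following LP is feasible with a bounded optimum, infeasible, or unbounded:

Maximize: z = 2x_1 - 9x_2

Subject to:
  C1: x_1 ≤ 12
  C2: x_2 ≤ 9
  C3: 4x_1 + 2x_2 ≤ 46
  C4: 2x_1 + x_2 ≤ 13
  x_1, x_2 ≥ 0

Feasible with a bounded optimal solution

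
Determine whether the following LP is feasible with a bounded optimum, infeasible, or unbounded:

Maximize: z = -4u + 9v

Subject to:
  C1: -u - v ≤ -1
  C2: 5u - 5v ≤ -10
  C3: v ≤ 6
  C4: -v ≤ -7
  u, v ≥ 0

Infeasible (no feasible solution exists)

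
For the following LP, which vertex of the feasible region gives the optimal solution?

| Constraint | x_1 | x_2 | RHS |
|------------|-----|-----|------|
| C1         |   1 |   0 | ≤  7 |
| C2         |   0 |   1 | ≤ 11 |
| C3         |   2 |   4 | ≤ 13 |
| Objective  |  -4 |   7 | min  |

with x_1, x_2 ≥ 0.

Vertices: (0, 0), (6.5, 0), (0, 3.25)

Evaluate the objective at each vertex of the feasible region:
  z(0, 0) = 0
  z(6.5, 0) = -26  ←
  z(0, 3.25) = 22.75
The minimum is at x_1 = 6.5, x_2 = 0.

(6.5, 0)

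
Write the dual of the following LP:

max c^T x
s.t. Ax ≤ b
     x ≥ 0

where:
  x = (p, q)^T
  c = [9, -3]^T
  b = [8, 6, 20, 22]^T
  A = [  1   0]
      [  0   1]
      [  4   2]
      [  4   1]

Primal max cᵀx s.t. Ax ≤ b, x ≥ 0  →  Dual min bᵀy s.t. Aᵀy ≥ c, y ≥ 0.

Minimize: z = 8y1 + 6y2 + 20y3 + 22y4

Subject to:
  y1 + 4y3 + 4y4 ≥ 9
  y2 + 2y3 + y4 ≥ -3
  y1, y2, y3, y4 ≥ 0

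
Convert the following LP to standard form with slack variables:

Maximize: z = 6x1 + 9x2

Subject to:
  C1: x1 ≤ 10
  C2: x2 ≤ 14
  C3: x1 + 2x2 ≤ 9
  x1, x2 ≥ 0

max z = 6x1 + 9x2

s.t.
  x1 + s1 = 10
  x2 + s2 = 14
  x1 + 2x2 + s3 = 9
  x1, x2, s1, s2, s3 ≥ 0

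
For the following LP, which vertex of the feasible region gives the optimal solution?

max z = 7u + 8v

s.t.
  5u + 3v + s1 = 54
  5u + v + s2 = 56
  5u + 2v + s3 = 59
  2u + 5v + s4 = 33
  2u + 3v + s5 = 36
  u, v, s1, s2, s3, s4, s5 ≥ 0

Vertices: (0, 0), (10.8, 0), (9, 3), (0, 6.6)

Evaluate the objective at each vertex of the feasible region:
  z(0, 0) = 0
  z(10.8, 0) = 75.6
  z(9, 3) = 87  ←
  z(0, 6.6) = 52.8
The maximum is at u = 9, v = 3.

(9, 3)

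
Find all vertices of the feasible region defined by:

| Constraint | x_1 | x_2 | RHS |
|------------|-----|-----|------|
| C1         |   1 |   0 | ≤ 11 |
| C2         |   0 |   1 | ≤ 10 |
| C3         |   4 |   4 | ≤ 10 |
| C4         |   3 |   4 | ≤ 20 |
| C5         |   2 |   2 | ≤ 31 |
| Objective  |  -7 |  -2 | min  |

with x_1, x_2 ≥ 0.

(0, 0), (2.5, 0), (0, 2.5)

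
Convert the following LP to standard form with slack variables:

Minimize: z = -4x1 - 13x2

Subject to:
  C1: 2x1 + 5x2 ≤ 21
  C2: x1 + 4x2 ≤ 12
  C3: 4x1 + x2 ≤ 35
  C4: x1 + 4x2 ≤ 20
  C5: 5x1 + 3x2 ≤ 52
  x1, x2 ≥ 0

min z = -4x1 - 13x2

s.t.
  2x1 + 5x2 + s1 = 21
  x1 + 4x2 + s2 = 12
  4x1 + x2 + s3 = 35
  x1 + 4x2 + s4 = 20
  5x1 + 3x2 + s5 = 52
  x1, x2, s1, s2, s3, s4, s5 ≥ 0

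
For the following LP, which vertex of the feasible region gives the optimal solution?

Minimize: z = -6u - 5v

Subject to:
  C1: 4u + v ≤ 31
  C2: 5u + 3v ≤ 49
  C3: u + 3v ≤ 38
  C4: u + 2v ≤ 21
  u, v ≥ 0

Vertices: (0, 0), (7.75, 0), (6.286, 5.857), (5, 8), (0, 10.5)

Evaluate the objective at each vertex of the feasible region:
  z(0, 0) = 0
  z(7.75, 0) = -46.5
  z(6.286, 5.857) = -67
  z(5, 8) = -70  ←
  z(0, 10.5) = -52.5
The minimum is at u = 5, v = 8.

(5, 8)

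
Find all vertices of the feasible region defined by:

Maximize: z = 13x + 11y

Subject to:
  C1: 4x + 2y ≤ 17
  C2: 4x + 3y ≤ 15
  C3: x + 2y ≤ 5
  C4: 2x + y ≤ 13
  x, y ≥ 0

(0, 0), (3.75, 0), (3, 1), (0, 2.5)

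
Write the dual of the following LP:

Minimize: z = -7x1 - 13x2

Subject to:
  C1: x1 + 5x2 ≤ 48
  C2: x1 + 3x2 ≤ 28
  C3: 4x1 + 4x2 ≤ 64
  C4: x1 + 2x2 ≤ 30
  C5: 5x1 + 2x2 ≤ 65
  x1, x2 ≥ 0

Primal min cᵀx s.t. Ax ≤ b, x ≥ 0  →  Dual max −bᵀy s.t. Aᵀy ≥ −c, y ≥ 0.

Maximize: z = -48y1 - 28y2 - 64y3 - 30y4 - 65y5

Subject to:
  y1 + y2 + 4y3 + y4 + 5y5 ≥ 7
  5y1 + 3y2 + 4y3 + 2y4 + 2y5 ≥ 13
  y1, y2, y3, y4, y5 ≥ 0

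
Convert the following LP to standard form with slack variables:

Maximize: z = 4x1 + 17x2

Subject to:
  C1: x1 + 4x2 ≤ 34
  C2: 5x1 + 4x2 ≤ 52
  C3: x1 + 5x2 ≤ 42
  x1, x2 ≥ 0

max z = 4x1 + 17x2

s.t.
  x1 + 4x2 + s1 = 34
  5x1 + 4x2 + s2 = 52
  x1 + 5x2 + s3 = 42
  x1, x2, s1, s2, s3 ≥ 0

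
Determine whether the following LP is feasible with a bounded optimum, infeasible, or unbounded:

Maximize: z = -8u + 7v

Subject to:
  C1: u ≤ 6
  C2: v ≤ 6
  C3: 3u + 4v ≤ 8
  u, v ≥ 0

Feasible with a bounded optimal solution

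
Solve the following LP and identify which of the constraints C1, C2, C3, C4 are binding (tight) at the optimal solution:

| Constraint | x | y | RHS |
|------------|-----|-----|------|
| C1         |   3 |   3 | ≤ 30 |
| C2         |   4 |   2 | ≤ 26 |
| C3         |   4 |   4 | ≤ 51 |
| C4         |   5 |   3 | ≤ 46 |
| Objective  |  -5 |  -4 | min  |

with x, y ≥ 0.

At x = 3, y = 7, compute slack b - a·x for each constraint:
  C1: 30 − 30 = 0  (binding)
  C2: 26 − 26 = 0  (binding)
  C3: 51 − 40 = 11  (slack)
  C4: 46 − 36 = 10  (slack)

Optimal: x = 3, y = 7
Binding: C1, C2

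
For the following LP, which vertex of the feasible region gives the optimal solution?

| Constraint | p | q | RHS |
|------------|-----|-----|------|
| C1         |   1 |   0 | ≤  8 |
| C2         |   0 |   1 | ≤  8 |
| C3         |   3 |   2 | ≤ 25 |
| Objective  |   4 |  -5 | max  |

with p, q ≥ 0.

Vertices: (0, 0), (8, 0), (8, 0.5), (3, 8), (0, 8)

Evaluate the objective at each vertex of the feasible region:
  z(0, 0) = 0
  z(8, 0) = 32  ←
  z(8, 0.5) = 29.5
  z(3, 8) = -28
  z(0, 8) = -40
The maximum is at p = 8, q = 0.

(8, 0)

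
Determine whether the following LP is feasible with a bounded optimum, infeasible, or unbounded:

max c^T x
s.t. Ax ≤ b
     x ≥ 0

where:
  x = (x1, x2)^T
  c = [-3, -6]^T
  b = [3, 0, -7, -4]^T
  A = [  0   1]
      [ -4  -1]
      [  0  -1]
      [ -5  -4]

Infeasible (no feasible solution exists)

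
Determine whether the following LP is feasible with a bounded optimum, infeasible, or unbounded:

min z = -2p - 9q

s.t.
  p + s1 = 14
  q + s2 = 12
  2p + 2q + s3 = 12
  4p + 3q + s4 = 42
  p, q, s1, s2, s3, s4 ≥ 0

Feasible with a bounded optimal solution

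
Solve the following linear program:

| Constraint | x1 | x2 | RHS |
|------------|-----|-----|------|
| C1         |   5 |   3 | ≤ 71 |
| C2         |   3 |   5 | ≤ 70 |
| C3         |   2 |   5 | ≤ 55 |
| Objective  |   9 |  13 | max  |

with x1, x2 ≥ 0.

Evaluate the objective at each vertex of the feasible region:
  z(0, 0) = 0
  z(14.2, 0) = 127.8
  z(10, 7) = 181  ←
  z(0, 11) = 143
The maximum is at x1 = 10, x2 = 7.

x1 = 10, x2 = 7, z = 181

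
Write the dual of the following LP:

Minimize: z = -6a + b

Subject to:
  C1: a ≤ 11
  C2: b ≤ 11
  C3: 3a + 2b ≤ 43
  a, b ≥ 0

Primal min cᵀx s.t. Ax ≤ b, x ≥ 0  →  Dual max −bᵀy s.t. Aᵀy ≥ −c, y ≥ 0.

Maximize: z = -11y1 - 11y2 - 43y3

Subject to:
  y1 + 3y3 ≥ 6
  y2 + 2y3 ≥ -1
  y1, y2, y3 ≥ 0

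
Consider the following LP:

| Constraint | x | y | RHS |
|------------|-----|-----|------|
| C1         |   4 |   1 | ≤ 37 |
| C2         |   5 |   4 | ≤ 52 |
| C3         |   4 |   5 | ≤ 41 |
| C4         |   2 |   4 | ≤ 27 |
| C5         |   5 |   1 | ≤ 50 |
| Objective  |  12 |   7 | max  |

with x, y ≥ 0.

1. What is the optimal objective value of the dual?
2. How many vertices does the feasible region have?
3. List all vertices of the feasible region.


1. 115
2. 5
3. (0, 0), (9.25, 0), (9, 1), (4.833, 4.333), (0, 6.75)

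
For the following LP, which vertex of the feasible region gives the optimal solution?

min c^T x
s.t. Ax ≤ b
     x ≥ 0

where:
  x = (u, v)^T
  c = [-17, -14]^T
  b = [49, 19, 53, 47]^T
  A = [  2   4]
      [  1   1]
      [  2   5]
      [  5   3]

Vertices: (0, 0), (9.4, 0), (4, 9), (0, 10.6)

Evaluate the objective at each vertex of the feasible region:
  z(0, 0) = 0
  z(9.4, 0) = -159.8
  z(4, 9) = -194  ←
  z(0, 10.6) = -148.4
The minimum is at u = 4, v = 9.

(4, 9)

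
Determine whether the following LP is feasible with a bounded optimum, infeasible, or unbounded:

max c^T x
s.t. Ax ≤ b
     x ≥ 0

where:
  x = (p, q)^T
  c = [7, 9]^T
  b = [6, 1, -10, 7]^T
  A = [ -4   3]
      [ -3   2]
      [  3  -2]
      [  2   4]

Infeasible (no feasible solution exists)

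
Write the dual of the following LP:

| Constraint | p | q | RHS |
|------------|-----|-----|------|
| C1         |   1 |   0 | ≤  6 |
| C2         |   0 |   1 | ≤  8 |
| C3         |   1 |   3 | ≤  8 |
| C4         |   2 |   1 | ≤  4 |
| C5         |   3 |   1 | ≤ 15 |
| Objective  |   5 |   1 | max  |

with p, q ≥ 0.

Primal max cᵀx s.t. Ax ≤ b, x ≥ 0  →  Dual min bᵀy s.t. Aᵀy ≥ c, y ≥ 0.

Minimize: z = 6y1 + 8y2 + 8y3 + 4y4 + 15y5

Subject to:
  y1 + y3 + 2y4 + 3y5 ≥ 5
  y2 + 3y3 + y4 + y5 ≥ 1
  y1, y2, y3, y4, y5 ≥ 0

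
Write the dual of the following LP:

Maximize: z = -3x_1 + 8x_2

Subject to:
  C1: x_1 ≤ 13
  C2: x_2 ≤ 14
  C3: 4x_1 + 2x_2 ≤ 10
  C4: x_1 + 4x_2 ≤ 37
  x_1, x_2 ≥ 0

Primal max cᵀx s.t. Ax ≤ b, x ≥ 0  →  Dual min bᵀy s.t. Aᵀy ≥ c, y ≥ 0.

Minimize: z = 13y1 + 14y2 + 10y3 + 37y4

Subject to:
  y1 + 4y3 + y4 ≥ -3
  y2 + 2y3 + 4y4 ≥ 8
  y1, y2, y3, y4 ≥ 0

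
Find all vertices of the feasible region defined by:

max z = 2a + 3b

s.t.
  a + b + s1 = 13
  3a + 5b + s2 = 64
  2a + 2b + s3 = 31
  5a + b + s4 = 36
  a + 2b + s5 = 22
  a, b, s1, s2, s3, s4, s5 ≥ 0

(0, 0), (7.2, 0), (5.75, 7.25), (4, 9), (0, 11)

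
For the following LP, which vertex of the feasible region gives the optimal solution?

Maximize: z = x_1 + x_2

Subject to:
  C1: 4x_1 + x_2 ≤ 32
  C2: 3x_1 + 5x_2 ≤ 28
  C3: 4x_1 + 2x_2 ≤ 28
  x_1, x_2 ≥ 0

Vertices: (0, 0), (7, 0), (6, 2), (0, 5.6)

Evaluate the objective at each vertex of the feasible region:
  z(0, 0) = 0
  z(7, 0) = 7
  z(6, 2) = 8  ←
  z(0, 5.6) = 5.6
The maximum is at x_1 = 6, x_2 = 2.

(6, 2)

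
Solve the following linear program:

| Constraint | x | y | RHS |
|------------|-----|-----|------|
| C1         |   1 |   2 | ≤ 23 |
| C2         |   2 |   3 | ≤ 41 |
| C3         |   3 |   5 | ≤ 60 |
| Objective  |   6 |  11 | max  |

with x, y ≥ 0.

Evaluate the objective at each vertex of the feasible region:
  z(0, 0) = 0
  z(20, 0) = 120
  z(5, 9) = 129  ←
  z(0, 11.5) = 126.5
The maximum is at x = 5, y = 9.

x = 5, y = 9, z = 129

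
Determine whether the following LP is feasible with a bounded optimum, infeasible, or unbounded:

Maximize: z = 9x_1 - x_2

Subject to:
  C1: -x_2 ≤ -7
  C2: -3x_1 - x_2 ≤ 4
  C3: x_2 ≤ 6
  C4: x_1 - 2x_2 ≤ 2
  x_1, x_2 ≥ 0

Infeasible (no feasible solution exists)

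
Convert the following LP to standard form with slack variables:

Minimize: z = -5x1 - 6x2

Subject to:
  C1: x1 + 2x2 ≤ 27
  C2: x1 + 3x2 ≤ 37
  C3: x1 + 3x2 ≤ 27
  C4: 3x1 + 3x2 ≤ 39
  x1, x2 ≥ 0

min z = -5x1 - 6x2

s.t.
  x1 + 2x2 + s1 = 27
  x1 + 3x2 + s2 = 37
  x1 + 3x2 + s3 = 27
  3x1 + 3x2 + s4 = 39
  x1, x2, s1, s2, s3, s4 ≥ 0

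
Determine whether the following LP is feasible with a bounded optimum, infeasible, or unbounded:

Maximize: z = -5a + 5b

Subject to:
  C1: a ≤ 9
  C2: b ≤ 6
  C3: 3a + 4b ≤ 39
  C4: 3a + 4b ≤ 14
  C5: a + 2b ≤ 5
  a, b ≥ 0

Feasible with a bounded optimal solution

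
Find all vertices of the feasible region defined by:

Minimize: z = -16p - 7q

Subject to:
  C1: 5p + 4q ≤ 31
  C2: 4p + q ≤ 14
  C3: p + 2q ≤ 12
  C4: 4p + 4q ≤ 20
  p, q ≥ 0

(0, 0), (3.5, 0), (3, 2), (0, 5)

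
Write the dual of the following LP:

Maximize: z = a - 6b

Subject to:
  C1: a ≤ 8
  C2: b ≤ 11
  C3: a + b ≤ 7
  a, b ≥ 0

Primal max cᵀx s.t. Ax ≤ b, x ≥ 0  →  Dual min bᵀy s.t. Aᵀy ≥ c, y ≥ 0.

Minimize: z = 8y1 + 11y2 + 7y3

Subject to:
  y1 + y3 ≥ 1
  y2 + y3 ≥ -6
  y1, y2, y3 ≥ 0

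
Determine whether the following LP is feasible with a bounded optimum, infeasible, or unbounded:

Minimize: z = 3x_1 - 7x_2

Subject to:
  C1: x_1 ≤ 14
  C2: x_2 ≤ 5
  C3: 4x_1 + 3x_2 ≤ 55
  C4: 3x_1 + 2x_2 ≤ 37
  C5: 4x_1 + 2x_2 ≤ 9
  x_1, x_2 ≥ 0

Feasible with a bounded optimal solution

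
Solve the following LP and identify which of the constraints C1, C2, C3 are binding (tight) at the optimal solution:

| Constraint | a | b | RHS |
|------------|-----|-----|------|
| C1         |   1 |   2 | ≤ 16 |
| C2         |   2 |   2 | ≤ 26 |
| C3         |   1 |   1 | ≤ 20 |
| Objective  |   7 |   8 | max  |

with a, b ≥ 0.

At a = 10, b = 3, compute slack b - a·x for each constraint:
  C1: 16 − 16 = 0  (binding)
  C2: 26 − 26 = 0  (binding)
  C3: 20 − 13 = 7  (slack)

Optimal: a = 10, b = 3
Binding: C1, C2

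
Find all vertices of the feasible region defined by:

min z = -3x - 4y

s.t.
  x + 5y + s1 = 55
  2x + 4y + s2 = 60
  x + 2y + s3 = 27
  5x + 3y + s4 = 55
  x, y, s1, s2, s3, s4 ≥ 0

(0, 0), (11, 0), (5, 10), (0, 11)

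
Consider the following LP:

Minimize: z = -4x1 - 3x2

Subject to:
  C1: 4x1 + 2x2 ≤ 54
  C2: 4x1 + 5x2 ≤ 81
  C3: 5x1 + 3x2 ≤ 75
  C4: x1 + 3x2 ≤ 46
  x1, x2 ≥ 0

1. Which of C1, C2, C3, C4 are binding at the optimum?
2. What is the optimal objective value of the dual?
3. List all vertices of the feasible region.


1. C1, C2
2. -63
3. (0, 0), (13.5, 0), (9, 9), (1.857, 14.71), (0, 15.33)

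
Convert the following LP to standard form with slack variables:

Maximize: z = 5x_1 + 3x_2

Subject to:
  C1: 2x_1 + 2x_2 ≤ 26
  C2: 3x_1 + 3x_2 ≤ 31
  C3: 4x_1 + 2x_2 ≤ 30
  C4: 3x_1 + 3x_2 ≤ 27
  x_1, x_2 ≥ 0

max z = 5x_1 + 3x_2

s.t.
  2x_1 + 2x_2 + s1 = 26
  3x_1 + 3x_2 + s2 = 31
  4x_1 + 2x_2 + s3 = 30
  3x_1 + 3x_2 + s4 = 27
  x_1, x_2, s1, s2, s3, s4 ≥ 0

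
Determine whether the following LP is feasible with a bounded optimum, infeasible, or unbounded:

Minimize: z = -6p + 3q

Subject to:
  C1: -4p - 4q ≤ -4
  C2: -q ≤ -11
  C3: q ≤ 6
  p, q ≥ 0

Infeasible (no feasible solution exists)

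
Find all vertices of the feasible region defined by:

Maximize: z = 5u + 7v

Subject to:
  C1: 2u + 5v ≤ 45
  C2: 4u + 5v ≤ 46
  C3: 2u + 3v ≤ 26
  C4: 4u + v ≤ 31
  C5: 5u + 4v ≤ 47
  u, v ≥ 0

(0, 0), (7.75, 0), (7, 3), (5.667, 4.667), (4, 6), (0, 8.667)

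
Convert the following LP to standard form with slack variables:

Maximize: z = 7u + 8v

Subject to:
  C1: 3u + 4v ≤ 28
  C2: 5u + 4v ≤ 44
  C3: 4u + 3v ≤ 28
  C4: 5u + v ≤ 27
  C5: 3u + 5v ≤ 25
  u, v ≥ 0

max z = 7u + 8v

s.t.
  3u + 4v + s1 = 28
  5u + 4v + s2 = 44
  4u + 3v + s3 = 28
  5u + v + s4 = 27
  3u + 5v + s5 = 25
  u, v, s1, s2, s3, s4, s5 ≥ 0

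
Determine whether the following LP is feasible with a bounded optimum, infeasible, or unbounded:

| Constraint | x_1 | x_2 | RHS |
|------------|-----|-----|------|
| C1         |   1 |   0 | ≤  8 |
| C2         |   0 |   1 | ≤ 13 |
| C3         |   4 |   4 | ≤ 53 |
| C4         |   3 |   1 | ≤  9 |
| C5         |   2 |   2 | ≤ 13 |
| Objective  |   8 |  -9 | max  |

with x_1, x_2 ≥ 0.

Feasible with a bounded optimal solution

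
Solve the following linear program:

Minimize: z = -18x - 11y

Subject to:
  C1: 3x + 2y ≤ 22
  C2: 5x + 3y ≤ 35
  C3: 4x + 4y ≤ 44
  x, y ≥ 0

Evaluate the objective at each vertex of the feasible region:
  z(0, 0) = 0
  z(7, 0) = -126
  z(4, 5) = -127  ←
  z(0, 11) = -121
The minimum is at x = 4, y = 5.

x = 4, y = 5, z = -127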